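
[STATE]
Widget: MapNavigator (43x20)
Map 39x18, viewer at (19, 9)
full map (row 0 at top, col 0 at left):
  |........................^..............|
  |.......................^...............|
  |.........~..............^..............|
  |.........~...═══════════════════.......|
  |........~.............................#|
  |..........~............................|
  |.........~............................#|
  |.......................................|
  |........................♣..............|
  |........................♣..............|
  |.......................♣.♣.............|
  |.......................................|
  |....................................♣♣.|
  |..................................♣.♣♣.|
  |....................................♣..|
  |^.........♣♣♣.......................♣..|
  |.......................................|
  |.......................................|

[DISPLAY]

                                           
  ........................^..............  
  .......................^...............  
  .........~..............^..............  
  .........~...═══════════════════.......  
  ........~.............................#  
  ..........~............................  
  .........~............................#  
  .......................................  
  ........................♣..............  
  ...................@....♣..............  
  .......................♣.♣.............  
  .......................................  
  ....................................♣♣.  
  ..................................♣.♣♣.  
  ....................................♣..  
  ^.........♣♣♣.......................♣..  
  .......................................  
  .......................................  
                                           


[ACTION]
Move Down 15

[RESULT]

  .......................................  
  ........................♣..............  
  ........................♣..............  
  .......................♣.♣.............  
  .......................................  
  ....................................♣♣.  
  ..................................♣.♣♣.  
  ....................................♣..  
  ^.........♣♣♣.......................♣..  
  .......................................  
  ...................@...................  
                                           
                                           
                                           
                                           
                                           
                                           
                                           
                                           
                                           


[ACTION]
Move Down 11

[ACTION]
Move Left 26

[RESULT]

                     ......................
                     ......................
                     ......................
                     ......................
                     ......................
                     ......................
                     ......................
                     ......................
                     ^.........♣♣♣.........
                     ......................
                     @.....................
                                           
                                           
                                           
                                           
                                           
                                           
                                           
                                           
                                           


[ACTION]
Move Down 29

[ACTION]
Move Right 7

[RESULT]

              .............................
              ........................♣....
              ........................♣....
              .......................♣.♣...
              .............................
              .............................
              .............................
              .............................
              ^.........♣♣♣................
              .............................
              .......@.....................
                                           
                                           
                                           
                                           
                                           
                                           
                                           
                                           
                                           


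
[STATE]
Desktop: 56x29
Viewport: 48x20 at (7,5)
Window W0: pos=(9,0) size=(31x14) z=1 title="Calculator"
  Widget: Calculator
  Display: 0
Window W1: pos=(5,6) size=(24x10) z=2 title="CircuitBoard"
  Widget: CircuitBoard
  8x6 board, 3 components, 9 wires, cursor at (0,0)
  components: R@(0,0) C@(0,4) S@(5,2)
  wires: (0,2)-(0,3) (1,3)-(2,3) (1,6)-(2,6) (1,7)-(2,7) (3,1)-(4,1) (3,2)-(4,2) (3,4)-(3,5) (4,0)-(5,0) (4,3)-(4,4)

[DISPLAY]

  ┃│ 7 │ 8 │ 9 │ ÷ │            ┃               
━━━━━━━━━━━━━━━━━━━━━┓          ┃               
CircuitBoard         ┃          ┃               
─────────────────────┨          ┃               
  0 1 2 3 4 5 6 7    ┃          ┃               
  [R]      · ─ ·   C ┃          ┃               
                     ┃          ┃               
               ·     ┃          ┃               
               │     ┃━━━━━━━━━━┛               
               ·     ┃                          
━━━━━━━━━━━━━━━━━━━━━┛                          
                                                
                                                
                                                
                                                
                                                
                                                
                                                
                                                
                                                


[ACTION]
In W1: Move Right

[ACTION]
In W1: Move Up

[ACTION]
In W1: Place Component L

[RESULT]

  ┃│ 7 │ 8 │ 9 │ ÷ │            ┃               
━━━━━━━━━━━━━━━━━━━━━┓          ┃               
CircuitBoard         ┃          ┃               
─────────────────────┨          ┃               
  0 1 2 3 4 5 6 7    ┃          ┃               
   R  [L]  · ─ ·   C ┃          ┃               
                     ┃          ┃               
               ·     ┃          ┃               
               │     ┃━━━━━━━━━━┛               
               ·     ┃                          
━━━━━━━━━━━━━━━━━━━━━┛                          
                                                
                                                
                                                
                                                
                                                
                                                
                                                
                                                
                                                


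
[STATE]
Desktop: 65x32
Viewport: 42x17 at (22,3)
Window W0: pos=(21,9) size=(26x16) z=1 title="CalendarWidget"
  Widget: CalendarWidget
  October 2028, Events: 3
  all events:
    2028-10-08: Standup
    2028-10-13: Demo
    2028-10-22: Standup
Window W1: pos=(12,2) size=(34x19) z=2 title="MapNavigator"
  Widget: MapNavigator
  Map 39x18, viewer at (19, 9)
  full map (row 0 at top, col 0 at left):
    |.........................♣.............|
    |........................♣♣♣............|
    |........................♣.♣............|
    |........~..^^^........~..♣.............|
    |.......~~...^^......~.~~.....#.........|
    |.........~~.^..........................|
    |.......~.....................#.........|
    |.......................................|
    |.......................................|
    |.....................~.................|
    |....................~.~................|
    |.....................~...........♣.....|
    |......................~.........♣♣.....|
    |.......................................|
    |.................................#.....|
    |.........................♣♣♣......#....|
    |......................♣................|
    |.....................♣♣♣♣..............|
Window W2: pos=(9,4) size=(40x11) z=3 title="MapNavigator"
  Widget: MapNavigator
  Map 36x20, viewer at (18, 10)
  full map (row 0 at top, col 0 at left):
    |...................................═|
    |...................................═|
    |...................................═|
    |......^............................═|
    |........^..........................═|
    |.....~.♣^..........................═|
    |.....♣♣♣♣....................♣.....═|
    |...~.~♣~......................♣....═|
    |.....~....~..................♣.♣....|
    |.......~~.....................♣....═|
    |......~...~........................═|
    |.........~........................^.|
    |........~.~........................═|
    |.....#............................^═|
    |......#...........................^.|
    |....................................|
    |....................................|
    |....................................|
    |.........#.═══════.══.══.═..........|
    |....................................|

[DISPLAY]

ator                   ┃                  
━━━━━━━━━━━━━━━━━━━━━━━━━━┓               
r                         ┃               
──────────────────────────┨               
...................♣....═ ┃               
..................♣.♣.... ┃               
...................♣....═ ┃               
.......@................═ ┃               
.......................^. ┃               
........................═ ┃               
.......................^═ ┃               
━━━━━━━━━━━━━━━━━━━━━━━━━━┛               
..........~.........♣♣.┃┃                 
.......................┃┃                 
.....................#.┃┃                 
.............♣♣♣......#┃┃                 
..........♣............┃┃                 


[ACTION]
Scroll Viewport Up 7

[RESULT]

                                          
                                          
━━━━━━━━━━━━━━━━━━━━━━━┓                  
ator                   ┃                  
━━━━━━━━━━━━━━━━━━━━━━━━━━┓               
r                         ┃               
──────────────────────────┨               
...................♣....═ ┃               
..................♣.♣.... ┃               
...................♣....═ ┃               
.......@................═ ┃               
.......................^. ┃               
........................═ ┃               
.......................^═ ┃               
━━━━━━━━━━━━━━━━━━━━━━━━━━┛               
..........~.........♣♣.┃┃                 
.......................┃┃                 


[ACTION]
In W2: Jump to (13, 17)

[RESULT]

                                          
                                          
━━━━━━━━━━━━━━━━━━━━━━━┓                  
ator                   ┃                  
━━━━━━━━━━━━━━━━━━━━━━━━━━┓               
r                         ┃               
──────────────────────────┨               
#.........................┃               
..........................┃               
..........................┃               
.......@..................┃               
...#.═══════.══.══.═......┃               
..........................┃               
                          ┃               
━━━━━━━━━━━━━━━━━━━━━━━━━━┛               
..........~.........♣♣.┃┃                 
.......................┃┃                 


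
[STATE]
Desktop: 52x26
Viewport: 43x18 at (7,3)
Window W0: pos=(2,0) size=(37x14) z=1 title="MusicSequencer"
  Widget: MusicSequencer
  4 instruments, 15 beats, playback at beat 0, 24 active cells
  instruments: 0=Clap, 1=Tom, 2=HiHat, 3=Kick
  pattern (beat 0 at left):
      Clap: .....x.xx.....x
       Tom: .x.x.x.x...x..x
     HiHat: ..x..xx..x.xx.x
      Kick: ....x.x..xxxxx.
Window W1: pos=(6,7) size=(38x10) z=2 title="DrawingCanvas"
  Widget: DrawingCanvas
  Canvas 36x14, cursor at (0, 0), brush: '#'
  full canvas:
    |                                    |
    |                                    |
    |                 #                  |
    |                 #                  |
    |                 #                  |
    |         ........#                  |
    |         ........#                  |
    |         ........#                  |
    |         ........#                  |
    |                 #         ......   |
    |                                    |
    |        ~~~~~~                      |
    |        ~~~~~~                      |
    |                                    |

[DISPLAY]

  ▼12345678901234              ┃           
ap·····█·██·····█              ┃           
om·█·█·█·█···█··█              ┃           
at··█··██··█·██·█              ┃           
━━━━━━━━━━━━━━━━━━━━━━━━━━━━━━━━━━━━┓      
 DrawingCanvas                      ┃      
────────────────────────────────────┨      
+                                   ┃      
                                    ┃      
                 #                  ┃      
                 #                  ┃      
                 #                  ┃      
         ........#                  ┃      
━━━━━━━━━━━━━━━━━━━━━━━━━━━━━━━━━━━━┛      
                                           
                                           
                                           
                                           


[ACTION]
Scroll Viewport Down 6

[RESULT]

 DrawingCanvas                      ┃      
────────────────────────────────────┨      
+                                   ┃      
                                    ┃      
                 #                  ┃      
                 #                  ┃      
                 #                  ┃      
         ........#                  ┃      
━━━━━━━━━━━━━━━━━━━━━━━━━━━━━━━━━━━━┛      
                                           
                                           
                                           
                                           
                                           
                                           
                                           
                                           
                                           


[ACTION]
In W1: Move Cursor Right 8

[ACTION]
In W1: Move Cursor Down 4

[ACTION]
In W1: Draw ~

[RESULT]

 DrawingCanvas                      ┃      
────────────────────────────────────┨      
                                    ┃      
                                    ┃      
                 #                  ┃      
                 #                  ┃      
        ~        #                  ┃      
         ........#                  ┃      
━━━━━━━━━━━━━━━━━━━━━━━━━━━━━━━━━━━━┛      
                                           
                                           
                                           
                                           
                                           
                                           
                                           
                                           
                                           


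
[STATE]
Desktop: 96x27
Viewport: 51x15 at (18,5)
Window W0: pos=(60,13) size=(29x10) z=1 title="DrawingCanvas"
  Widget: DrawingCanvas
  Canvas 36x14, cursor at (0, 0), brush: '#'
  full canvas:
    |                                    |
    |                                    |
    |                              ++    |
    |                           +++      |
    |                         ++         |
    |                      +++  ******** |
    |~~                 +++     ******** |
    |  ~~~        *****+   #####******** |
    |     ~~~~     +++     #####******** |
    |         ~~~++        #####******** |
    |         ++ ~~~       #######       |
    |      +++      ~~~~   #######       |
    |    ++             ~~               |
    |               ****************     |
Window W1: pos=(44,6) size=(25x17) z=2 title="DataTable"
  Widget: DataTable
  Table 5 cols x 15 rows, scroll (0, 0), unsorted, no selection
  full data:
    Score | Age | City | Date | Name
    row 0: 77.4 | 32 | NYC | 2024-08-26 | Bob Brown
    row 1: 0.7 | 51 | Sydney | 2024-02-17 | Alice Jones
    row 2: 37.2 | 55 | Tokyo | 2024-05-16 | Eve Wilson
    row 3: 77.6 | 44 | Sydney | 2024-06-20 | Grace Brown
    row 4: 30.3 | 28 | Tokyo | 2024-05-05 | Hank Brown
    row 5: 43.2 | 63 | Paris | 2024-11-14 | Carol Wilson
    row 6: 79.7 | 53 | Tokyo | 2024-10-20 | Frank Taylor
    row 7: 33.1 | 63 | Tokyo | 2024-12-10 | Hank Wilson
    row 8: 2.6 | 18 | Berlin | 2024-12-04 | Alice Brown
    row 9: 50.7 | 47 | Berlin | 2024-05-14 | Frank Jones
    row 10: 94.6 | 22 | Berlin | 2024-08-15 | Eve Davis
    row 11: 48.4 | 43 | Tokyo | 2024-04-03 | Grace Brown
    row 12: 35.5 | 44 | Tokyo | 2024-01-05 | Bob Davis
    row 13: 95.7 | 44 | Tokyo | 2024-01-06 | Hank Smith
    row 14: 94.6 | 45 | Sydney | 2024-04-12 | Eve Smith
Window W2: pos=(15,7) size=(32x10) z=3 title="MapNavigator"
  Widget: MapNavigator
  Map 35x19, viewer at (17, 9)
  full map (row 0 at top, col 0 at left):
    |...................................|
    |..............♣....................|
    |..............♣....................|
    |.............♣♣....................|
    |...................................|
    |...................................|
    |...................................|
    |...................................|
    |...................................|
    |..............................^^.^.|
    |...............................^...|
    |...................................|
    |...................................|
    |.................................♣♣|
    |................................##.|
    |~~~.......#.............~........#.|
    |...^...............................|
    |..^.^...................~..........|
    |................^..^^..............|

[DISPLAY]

                                                   
                          ┏━━━━━━━━━━━━━━━━━━━━━━━┓
━━━━━━━━━━━━━━━━━━━━━━━━━━━━┓ataTable             ┃
apNavigator                 ┃─────────────────────┨
────────────────────────────┨ore│Age│City  │Date  ┃
............................┃───┼───┼──────┼──────┃
............................┃.4 │32 │NYC   │2024-0┃
............................┃7  │51 │Sydney│2024-0┃
.............@............^^┃.2 │55 │Tokyo │2024-0┃
...........................^┃.6 │44 │Sydney│2024-0┃
............................┃.3 │28 │Tokyo │2024-0┃
━━━━━━━━━━━━━━━━━━━━━━━━━━━━┛.2 │63 │Paris │2024-1┃
                          ┃79.7 │53 │Tokyo │2024-1┃
                          ┃33.1 │63 │Tokyo │2024-1┃
                          ┃2.6  │18 │Berlin│2024-1┃


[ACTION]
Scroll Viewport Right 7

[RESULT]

                                                   
                   ┏━━━━━━━━━━━━━━━━━━━━━━━┓       
━━━━━━━━━━━━━━━━━━━━━┓ataTable             ┃       
ator                 ┃─────────────────────┨       
─────────────────────┨ore│Age│City  │Date  ┃       
.....................┃───┼───┼──────┼──────┃       
.....................┃.4 │32 │NYC   │2024-0┃       
.....................┃7  │51 │Sydney│2024-0┃       
......@............^^┃.2 │55 │Tokyo │2024-0┃━━━━━━━
....................^┃.6 │44 │Sydney│2024-0┃Canvas 
.....................┃.3 │28 │Tokyo │2024-0┃───────
━━━━━━━━━━━━━━━━━━━━━┛.2 │63 │Paris │2024-1┃       
                   ┃79.7 │53 │Tokyo │2024-1┃       
                   ┃33.1 │63 │Tokyo │2024-1┃       
                   ┃2.6  │18 │Berlin│2024-1┃       


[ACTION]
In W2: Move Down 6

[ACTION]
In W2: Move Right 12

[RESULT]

                                                   
                   ┏━━━━━━━━━━━━━━━━━━━━━━━┓       
━━━━━━━━━━━━━━━━━━━━━┓ataTable             ┃       
ator                 ┃─────────────────────┨       
─────────────────────┨ore│Age│City  │Date  ┃       
............         ┃───┼───┼──────┼──────┃       
..........♣♣         ┃.4 │32 │NYC   │2024-0┃       
.........##.         ┃7  │51 │Sydney│2024-0┃       
.~....@...#.         ┃.2 │55 │Tokyo │2024-0┃━━━━━━━
............         ┃.6 │44 │Sydney│2024-0┃Canvas 
.~..........         ┃.3 │28 │Tokyo │2024-0┃───────
━━━━━━━━━━━━━━━━━━━━━┛.2 │63 │Paris │2024-1┃       
                   ┃79.7 │53 │Tokyo │2024-1┃       
                   ┃33.1 │63 │Tokyo │2024-1┃       
                   ┃2.6  │18 │Berlin│2024-1┃       


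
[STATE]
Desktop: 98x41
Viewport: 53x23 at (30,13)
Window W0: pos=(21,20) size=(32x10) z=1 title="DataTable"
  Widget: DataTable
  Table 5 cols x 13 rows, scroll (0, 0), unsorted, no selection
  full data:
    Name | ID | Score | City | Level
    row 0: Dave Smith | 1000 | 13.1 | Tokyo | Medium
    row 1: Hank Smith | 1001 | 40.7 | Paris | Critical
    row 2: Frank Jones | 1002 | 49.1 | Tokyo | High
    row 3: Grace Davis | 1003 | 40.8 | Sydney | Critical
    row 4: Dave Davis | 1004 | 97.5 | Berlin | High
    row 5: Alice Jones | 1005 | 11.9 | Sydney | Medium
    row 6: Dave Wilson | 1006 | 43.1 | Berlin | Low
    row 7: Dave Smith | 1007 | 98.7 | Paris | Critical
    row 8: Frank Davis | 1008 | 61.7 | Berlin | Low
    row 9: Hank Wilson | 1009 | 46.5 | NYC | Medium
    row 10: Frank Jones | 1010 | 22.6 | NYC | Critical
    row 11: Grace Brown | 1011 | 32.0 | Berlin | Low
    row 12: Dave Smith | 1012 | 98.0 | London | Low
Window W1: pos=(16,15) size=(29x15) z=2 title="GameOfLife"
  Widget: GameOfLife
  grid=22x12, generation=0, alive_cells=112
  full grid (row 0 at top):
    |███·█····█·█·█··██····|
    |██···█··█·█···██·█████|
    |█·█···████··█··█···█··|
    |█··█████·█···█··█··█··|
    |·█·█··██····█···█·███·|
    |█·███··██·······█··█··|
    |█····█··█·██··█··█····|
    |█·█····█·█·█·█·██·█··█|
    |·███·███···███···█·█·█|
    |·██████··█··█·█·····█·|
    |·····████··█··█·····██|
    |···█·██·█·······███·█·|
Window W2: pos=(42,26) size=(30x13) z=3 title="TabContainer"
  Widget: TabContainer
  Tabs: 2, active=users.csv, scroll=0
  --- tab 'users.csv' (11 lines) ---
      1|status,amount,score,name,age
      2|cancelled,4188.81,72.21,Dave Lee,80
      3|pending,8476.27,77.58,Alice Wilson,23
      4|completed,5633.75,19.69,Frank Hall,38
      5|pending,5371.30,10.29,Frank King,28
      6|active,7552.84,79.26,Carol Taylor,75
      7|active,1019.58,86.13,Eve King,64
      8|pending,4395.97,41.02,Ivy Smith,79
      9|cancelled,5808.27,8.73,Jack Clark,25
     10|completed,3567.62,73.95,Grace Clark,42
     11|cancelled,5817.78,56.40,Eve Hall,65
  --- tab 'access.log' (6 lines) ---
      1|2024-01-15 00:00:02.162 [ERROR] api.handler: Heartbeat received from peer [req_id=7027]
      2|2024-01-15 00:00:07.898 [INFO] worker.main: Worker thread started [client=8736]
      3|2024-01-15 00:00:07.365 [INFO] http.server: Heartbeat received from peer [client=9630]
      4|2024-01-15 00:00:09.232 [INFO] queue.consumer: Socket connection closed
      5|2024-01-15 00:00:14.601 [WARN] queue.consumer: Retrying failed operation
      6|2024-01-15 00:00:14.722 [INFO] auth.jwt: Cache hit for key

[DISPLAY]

                                                     
                                                     
━━━━━━━━━━━━━━┓                                      
              ┃                                      
──────────────┨                                      
              ┃                                      
·██·█████     ┃                                      
··█···█··     ┃━━━━━━━┓                              
█··█··█··     ┃       ┃                              
···█·███·     ┃───────┨                              
···█··█··     ┃City  │┃                              
·█··█····     ┃──────┼┃                              
█·██·█··█     ┃Tokyo │┃                              
█···█·█·█   ┏━━━━━━━━━━━━━━━━━━━━━━━━━━━━┓           
·█·····█·   ┃ TabContainer               ┃           
·█·····██   ┠────────────────────────────┨           
━━━━━━━━━━━━┃[users.csv]│ access.log     ┃           
            ┃────────────────────────────┃           
            ┃status,amount,score,name,age┃           
            ┃cancelled,4188.81,72.21,Dave┃           
            ┃pending,8476.27,77.58,Alice ┃           
            ┃completed,5633.75,19.69,Fran┃           
            ┃pending,5371.30,10.29,Frank ┃           


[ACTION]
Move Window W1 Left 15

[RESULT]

                                                     
                                                     
                                                     
                                                     
                                                     
                                                     
                                                     
━━━━━━━━━━━━━━━━━━━━━━┓                              
le                    ┃                              
──────────────────────┨                              
   │ID  │Score│City  │┃                              
───┼────┼─────┼──────┼┃                              
th │1000│13.1 │Tokyo │┃                              
th │1001│40.┏━━━━━━━━━━━━━━━━━━━━━━━━━━━━┓           
nes│1002│49.┃ TabContainer               ┃           
vis│1003│40.┠────────────────────────────┨           
━━━━━━━━━━━━┃[users.csv]│ access.log     ┃           
            ┃────────────────────────────┃           
            ┃status,amount,score,name,age┃           
            ┃cancelled,4188.81,72.21,Dave┃           
            ┃pending,8476.27,77.58,Alice ┃           
            ┃completed,5633.75,19.69,Fran┃           
            ┃pending,5371.30,10.29,Frank ┃           


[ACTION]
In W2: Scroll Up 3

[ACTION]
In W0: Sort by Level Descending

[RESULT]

                                                     
                                                     
                                                     
                                                     
                                                     
                                                     
                                                     
━━━━━━━━━━━━━━━━━━━━━━┓                              
le                    ┃                              
──────────────────────┨                              
   │ID  │Score│City  │┃                              
───┼────┼─────┼──────┼┃                              
th │1000│13.1 │Tokyo │┃                              
nes│1005│11.┏━━━━━━━━━━━━━━━━━━━━━━━━━━━━┓           
son│1009│46.┃ TabContainer               ┃           
son│1006│43.┠────────────────────────────┨           
━━━━━━━━━━━━┃[users.csv]│ access.log     ┃           
            ┃────────────────────────────┃           
            ┃status,amount,score,name,age┃           
            ┃cancelled,4188.81,72.21,Dave┃           
            ┃pending,8476.27,77.58,Alice ┃           
            ┃completed,5633.75,19.69,Fran┃           
            ┃pending,5371.30,10.29,Frank ┃           


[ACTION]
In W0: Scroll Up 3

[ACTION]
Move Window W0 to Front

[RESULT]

                                                     
                                                     
                                                     
                                                     
                                                     
                                                     
                                                     
━━━━━━━━━━━━━━━━━━━━━━┓                              
le                    ┃                              
──────────────────────┨                              
   │ID  │Score│City  │┃                              
───┼────┼─────┼──────┼┃                              
th │1000│13.1 │Tokyo │┃                              
nes│1005│11.9 │Sydney│┃━━━━━━━━━━━━━━━━━━┓           
son│1009│46.5 │NYC   │┃ner               ┃           
son│1006│43.1 │Berlin│┃──────────────────┨           
━━━━━━━━━━━━━━━━━━━━━━┛]│ access.log     ┃           
            ┃────────────────────────────┃           
            ┃status,amount,score,name,age┃           
            ┃cancelled,4188.81,72.21,Dave┃           
            ┃pending,8476.27,77.58,Alice ┃           
            ┃completed,5633.75,19.69,Fran┃           
            ┃pending,5371.30,10.29,Frank ┃           


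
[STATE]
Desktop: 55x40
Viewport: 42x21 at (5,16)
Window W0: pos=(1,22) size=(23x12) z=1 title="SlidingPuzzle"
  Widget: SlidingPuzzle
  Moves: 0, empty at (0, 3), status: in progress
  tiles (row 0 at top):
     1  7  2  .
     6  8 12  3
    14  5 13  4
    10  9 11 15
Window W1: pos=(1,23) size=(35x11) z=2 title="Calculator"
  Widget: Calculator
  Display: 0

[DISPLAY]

                                          
                                          
                                          
                                          
                                          
                                          
━━━━━━━━━━━━━━━━━━┓                       
━━━━━━━━━━━━━━━━━━━━━━━━━━━━━━┓           
lculator                      ┃           
──────────────────────────────┨           
                             0┃           
─┬───┬───┬───┐                ┃           
 │ 8 │ 9 │ ÷ │                ┃           
─┼───┼───┼───┤                ┃           
 │ 5 │ 6 │ × │                ┃           
─┼───┼───┼───┤                ┃           
 │ 2 │ 3 │ - │                ┃           
━━━━━━━━━━━━━━━━━━━━━━━━━━━━━━┛           
                                          
                                          
                                          


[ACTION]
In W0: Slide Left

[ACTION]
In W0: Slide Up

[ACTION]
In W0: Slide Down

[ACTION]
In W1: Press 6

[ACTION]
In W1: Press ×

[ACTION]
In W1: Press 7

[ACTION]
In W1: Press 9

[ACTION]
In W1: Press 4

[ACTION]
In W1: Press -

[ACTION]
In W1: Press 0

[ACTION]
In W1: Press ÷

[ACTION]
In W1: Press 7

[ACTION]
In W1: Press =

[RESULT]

                                          
                                          
                                          
                                          
                                          
                                          
━━━━━━━━━━━━━━━━━━┓                       
━━━━━━━━━━━━━━━━━━━━━━━━━━━━━━┓           
lculator                      ┃           
──────────────────────────────┨           
                   680.5714286┃           
─┬───┬───┬───┐                ┃           
 │ 8 │ 9 │ ÷ │                ┃           
─┼───┼───┼───┤                ┃           
 │ 5 │ 6 │ × │                ┃           
─┼───┼───┼───┤                ┃           
 │ 2 │ 3 │ - │                ┃           
━━━━━━━━━━━━━━━━━━━━━━━━━━━━━━┛           
                                          
                                          
                                          


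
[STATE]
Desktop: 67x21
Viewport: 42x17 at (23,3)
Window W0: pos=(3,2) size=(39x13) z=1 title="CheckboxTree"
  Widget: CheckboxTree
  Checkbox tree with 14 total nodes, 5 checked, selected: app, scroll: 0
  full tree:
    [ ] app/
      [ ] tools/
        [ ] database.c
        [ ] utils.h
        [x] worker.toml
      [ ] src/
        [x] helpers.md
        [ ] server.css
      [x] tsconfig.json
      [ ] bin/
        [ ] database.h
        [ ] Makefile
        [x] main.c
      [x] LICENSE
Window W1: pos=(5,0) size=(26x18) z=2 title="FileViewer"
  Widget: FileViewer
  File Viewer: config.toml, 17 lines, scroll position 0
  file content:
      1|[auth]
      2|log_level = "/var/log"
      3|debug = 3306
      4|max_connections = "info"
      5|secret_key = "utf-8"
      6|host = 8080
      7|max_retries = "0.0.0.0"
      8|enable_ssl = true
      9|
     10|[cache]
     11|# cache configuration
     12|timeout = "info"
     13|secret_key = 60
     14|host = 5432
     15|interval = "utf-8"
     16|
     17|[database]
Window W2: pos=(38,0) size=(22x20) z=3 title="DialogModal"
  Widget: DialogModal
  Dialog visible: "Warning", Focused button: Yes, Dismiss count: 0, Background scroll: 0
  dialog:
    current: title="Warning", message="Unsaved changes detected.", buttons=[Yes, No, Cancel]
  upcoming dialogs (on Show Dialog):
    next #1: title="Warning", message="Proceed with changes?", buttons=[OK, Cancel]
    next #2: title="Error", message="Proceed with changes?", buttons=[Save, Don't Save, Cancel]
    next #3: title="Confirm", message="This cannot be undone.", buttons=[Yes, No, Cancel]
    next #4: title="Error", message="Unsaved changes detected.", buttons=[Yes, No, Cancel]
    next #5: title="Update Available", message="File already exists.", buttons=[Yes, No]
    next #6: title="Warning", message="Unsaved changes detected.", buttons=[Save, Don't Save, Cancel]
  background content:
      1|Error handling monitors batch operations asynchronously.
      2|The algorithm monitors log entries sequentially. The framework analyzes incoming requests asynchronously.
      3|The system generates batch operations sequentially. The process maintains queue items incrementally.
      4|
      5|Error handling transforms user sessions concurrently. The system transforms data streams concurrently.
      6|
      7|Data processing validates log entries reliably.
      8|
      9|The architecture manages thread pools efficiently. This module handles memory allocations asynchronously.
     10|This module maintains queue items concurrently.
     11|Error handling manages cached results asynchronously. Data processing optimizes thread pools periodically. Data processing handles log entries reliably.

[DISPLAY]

      ▲┃       ┃Error handling monit┃     
/log" █┃───────┃The algorithm monito┃     
      ░┃       ┃The system generates┃     
 "info░┃       ┃                    ┃     
-8"   ░┃       ┃Error handling trans┃     
      ░┃       ┃  ┌──────────────┐  ┃     
0.0.0"░┃       ┃Da│   Warning    │li┃     
      ░┃       ┃  │Unsaved change│  ┃     
      ░┃       ┃Th│[Yes]  No   Ca│an┃     
      ░┃       ┃Th└──────────────┘in┃     
tion  ░┃       ┃Error handling manag┃     
      ░┃━━━━━━━┃                    ┃     
      ░┃       ┃                    ┃     
      ▼┃       ┃                    ┃     
━━━━━━━┛       ┃                    ┃     
               ┃                    ┃     
               ┗━━━━━━━━━━━━━━━━━━━━┛     


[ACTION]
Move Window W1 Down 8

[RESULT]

━━━━━━━┓       ┃Error handling monit┃     
       ┃───────┃The algorithm monito┃     
───────┨       ┃The system generates┃     
      ▲┃       ┃                    ┃     
/log" █┃       ┃Error handling trans┃     
      ░┃       ┃  ┌──────────────┐  ┃     
 "info░┃       ┃Da│   Warning    │li┃     
-8"   ░┃       ┃  │Unsaved change│  ┃     
      ░┃       ┃Th│[Yes]  No   Ca│an┃     
0.0.0"░┃       ┃Th└──────────────┘in┃     
      ░┃       ┃Error handling manag┃     
      ░┃━━━━━━━┃                    ┃     
      ░┃       ┃                    ┃     
tion  ░┃       ┃                    ┃     
      ░┃       ┃                    ┃     
      ░┃       ┃                    ┃     
      ▼┃       ┗━━━━━━━━━━━━━━━━━━━━┛     


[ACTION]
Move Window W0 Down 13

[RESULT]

━━━━━━━┓       ┃Error handling monit┃     
       ┃       ┃The algorithm monito┃     
───────┨       ┃The system generates┃     
      ▲┃       ┃                    ┃     
/log" █┃       ┃Error handling trans┃     
      ░┃━━━━━━━┃  ┌──────────────┐  ┃     
 "info░┃       ┃Da│   Warning    │li┃     
-8"   ░┃───────┃  │Unsaved change│  ┃     
      ░┃       ┃Th│[Yes]  No   Ca│an┃     
0.0.0"░┃       ┃Th└──────────────┘in┃     
      ░┃       ┃Error handling manag┃     
      ░┃       ┃                    ┃     
      ░┃       ┃                    ┃     
tion  ░┃       ┃                    ┃     
      ░┃       ┃                    ┃     
      ░┃       ┃                    ┃     
      ▼┃       ┗━━━━━━━━━━━━━━━━━━━━┛     


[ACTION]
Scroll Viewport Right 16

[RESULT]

━━━━━┓       ┃Error handling monit┃       
     ┃       ┃The algorithm monito┃       
─────┨       ┃The system generates┃       
    ▲┃       ┃                    ┃       
og" █┃       ┃Error handling trans┃       
    ░┃━━━━━━━┃  ┌──────────────┐  ┃       
info░┃       ┃Da│   Warning    │li┃       
"   ░┃───────┃  │Unsaved change│  ┃       
    ░┃       ┃Th│[Yes]  No   Ca│an┃       
0.0"░┃       ┃Th└──────────────┘in┃       
    ░┃       ┃Error handling manag┃       
    ░┃       ┃                    ┃       
    ░┃       ┃                    ┃       
on  ░┃       ┃                    ┃       
    ░┃       ┃                    ┃       
    ░┃       ┃                    ┃       
    ▼┃       ┗━━━━━━━━━━━━━━━━━━━━┛       
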